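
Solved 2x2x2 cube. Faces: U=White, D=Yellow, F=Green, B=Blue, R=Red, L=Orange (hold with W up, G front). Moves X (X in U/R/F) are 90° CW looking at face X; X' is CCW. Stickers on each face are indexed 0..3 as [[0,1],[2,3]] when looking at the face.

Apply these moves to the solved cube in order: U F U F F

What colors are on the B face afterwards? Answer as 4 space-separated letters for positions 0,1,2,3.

After move 1 (U): U=WWWW F=RRGG R=BBRR B=OOBB L=GGOO
After move 2 (F): F=GRGR U=WWOG R=WBWR D=RBYY L=GYOY
After move 3 (U): U=OWGW F=WBGR R=OOWR B=GYBB L=GROY
After move 4 (F): F=GWRB U=OWYR R=GOWR D=WOYY L=GROB
After move 5 (F): F=RGBW U=OWBR R=YORR D=WGYY L=GWOO
Query: B face = GYBB

Answer: G Y B B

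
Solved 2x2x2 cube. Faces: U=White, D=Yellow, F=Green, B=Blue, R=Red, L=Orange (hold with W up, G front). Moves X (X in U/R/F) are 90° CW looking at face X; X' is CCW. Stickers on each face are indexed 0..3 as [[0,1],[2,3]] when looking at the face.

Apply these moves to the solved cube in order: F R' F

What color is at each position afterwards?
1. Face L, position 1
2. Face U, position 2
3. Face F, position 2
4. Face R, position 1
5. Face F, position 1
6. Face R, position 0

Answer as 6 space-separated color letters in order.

Answer: R Y O R G O

Derivation:
After move 1 (F): F=GGGG U=WWOO R=WRWR D=RRYY L=OYOY
After move 2 (R'): R=RRWW U=WBOB F=GWGO D=RGYG B=YBRB
After move 3 (F): F=GGOW U=WBYY R=ORBW D=WRYG L=OROG
Query 1: L[1] = R
Query 2: U[2] = Y
Query 3: F[2] = O
Query 4: R[1] = R
Query 5: F[1] = G
Query 6: R[0] = O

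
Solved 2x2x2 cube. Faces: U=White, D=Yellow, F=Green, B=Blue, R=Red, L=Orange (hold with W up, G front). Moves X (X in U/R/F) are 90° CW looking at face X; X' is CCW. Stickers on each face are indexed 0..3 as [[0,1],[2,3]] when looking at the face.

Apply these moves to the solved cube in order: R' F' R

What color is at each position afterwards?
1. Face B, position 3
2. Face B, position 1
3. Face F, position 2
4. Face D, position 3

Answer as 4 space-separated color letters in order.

Answer: B B G Y

Derivation:
After move 1 (R'): R=RRRR U=WBWB F=GWGW D=YGYG B=YBYB
After move 2 (F'): F=WWGG U=WBRR R=GRYR D=OOYG L=OBOW
After move 3 (R): R=YGRR U=WWRG F=WOGG D=OYYY B=RBBB
Query 1: B[3] = B
Query 2: B[1] = B
Query 3: F[2] = G
Query 4: D[3] = Y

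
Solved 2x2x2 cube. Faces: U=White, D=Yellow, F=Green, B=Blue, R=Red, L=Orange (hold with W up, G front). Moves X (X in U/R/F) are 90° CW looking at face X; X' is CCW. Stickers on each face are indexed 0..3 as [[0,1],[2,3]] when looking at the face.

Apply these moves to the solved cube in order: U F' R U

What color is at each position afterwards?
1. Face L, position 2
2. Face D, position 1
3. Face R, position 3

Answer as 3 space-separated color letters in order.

Answer: O B B

Derivation:
After move 1 (U): U=WWWW F=RRGG R=BBRR B=OOBB L=GGOO
After move 2 (F'): F=RGRG U=WWBR R=YBYR D=GOYY L=GWOW
After move 3 (R): R=YYRB U=WGBG F=RORY D=GBYO B=ROWB
After move 4 (U): U=BWGG F=YYRY R=RORB B=GWWB L=ROOW
Query 1: L[2] = O
Query 2: D[1] = B
Query 3: R[3] = B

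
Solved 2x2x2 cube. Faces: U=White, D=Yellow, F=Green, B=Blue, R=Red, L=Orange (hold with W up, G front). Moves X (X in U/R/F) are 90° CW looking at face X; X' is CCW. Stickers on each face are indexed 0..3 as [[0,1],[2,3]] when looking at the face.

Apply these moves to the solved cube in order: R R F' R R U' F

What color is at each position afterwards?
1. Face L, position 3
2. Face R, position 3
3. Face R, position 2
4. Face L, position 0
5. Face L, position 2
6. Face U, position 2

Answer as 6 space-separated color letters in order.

Answer: Y W R G O W

Derivation:
After move 1 (R): R=RRRR U=WGWG F=GYGY D=YBYB B=WBWB
After move 2 (R): R=RRRR U=WYWY F=GBGB D=YWYW B=GBGB
After move 3 (F'): F=BBGG U=WYRR R=WRYR D=OOYW L=OYOW
After move 4 (R): R=YWRR U=WBRG F=BOGW D=OGYG B=RBYB
After move 5 (R): R=RYRW U=WORW F=BGGG D=OYYR B=GBBB
After move 6 (U'): U=OWWR F=OYGG R=BGRW B=RYBB L=GBOW
After move 7 (F): F=GOGY U=OWWB R=WGRW D=RBYR L=GOOY
Query 1: L[3] = Y
Query 2: R[3] = W
Query 3: R[2] = R
Query 4: L[0] = G
Query 5: L[2] = O
Query 6: U[2] = W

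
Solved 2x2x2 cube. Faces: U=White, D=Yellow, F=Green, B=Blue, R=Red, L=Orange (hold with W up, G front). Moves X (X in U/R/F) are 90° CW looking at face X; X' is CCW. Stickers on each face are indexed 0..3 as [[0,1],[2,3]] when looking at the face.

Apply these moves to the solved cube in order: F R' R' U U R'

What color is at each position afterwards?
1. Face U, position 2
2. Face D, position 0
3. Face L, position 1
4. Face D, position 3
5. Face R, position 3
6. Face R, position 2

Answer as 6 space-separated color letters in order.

Answer: R R W B R O

Derivation:
After move 1 (F): F=GGGG U=WWOO R=WRWR D=RRYY L=OYOY
After move 2 (R'): R=RRWW U=WBOB F=GWGO D=RGYG B=YBRB
After move 3 (R'): R=RWRW U=WROY F=GBGB D=RWYO B=GBGB
After move 4 (U): U=OWYR F=RWGB R=GBRW B=OYGB L=GBOY
After move 5 (U): U=YORW F=GBGB R=OYRW B=GBGB L=RWOY
After move 6 (R'): R=YWOR U=YGRG F=GOGW D=RBYB B=OBWB
Query 1: U[2] = R
Query 2: D[0] = R
Query 3: L[1] = W
Query 4: D[3] = B
Query 5: R[3] = R
Query 6: R[2] = O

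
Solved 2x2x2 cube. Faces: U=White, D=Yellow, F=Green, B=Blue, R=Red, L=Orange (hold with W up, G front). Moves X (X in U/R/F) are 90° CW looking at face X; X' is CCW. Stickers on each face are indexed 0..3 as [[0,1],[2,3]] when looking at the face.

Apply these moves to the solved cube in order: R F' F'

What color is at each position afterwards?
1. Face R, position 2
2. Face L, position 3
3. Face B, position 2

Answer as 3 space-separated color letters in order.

Answer: O R W

Derivation:
After move 1 (R): R=RRRR U=WGWG F=GYGY D=YBYB B=WBWB
After move 2 (F'): F=YYGG U=WGRR R=BRYR D=OOYB L=OGOW
After move 3 (F'): F=YGYG U=WGBY R=OROR D=GWYB L=OROR
Query 1: R[2] = O
Query 2: L[3] = R
Query 3: B[2] = W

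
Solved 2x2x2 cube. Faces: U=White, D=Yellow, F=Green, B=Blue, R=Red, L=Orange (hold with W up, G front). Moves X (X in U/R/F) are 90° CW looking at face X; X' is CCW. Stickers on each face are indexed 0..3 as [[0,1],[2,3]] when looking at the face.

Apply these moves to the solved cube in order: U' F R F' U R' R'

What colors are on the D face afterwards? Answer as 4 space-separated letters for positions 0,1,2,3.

After move 1 (U'): U=WWWW F=OOGG R=GGRR B=RRBB L=BBOO
After move 2 (F): F=GOGO U=WWOB R=WGWR D=RGYY L=BYOY
After move 3 (R): R=WWRG U=WOOO F=GGGY D=RBYR B=BRWB
After move 4 (F'): F=GYGG U=WOWR R=BWRG D=YYYR L=BOOO
After move 5 (U): U=WWRO F=BWGG R=BRRG B=BOWB L=GYOO
After move 6 (R'): R=RGBR U=WWRB F=BWGO D=YWYG B=ROYB
After move 7 (R'): R=GRRB U=WYRR F=BWGB D=YWYO B=GOWB
Query: D face = YWYO

Answer: Y W Y O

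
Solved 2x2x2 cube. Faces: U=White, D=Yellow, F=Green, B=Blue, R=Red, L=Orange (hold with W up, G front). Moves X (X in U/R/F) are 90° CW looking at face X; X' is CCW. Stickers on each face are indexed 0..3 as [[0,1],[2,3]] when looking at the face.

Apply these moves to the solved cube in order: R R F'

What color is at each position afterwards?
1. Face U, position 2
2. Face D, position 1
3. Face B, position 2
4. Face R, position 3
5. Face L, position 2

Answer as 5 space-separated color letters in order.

Answer: R O G R O

Derivation:
After move 1 (R): R=RRRR U=WGWG F=GYGY D=YBYB B=WBWB
After move 2 (R): R=RRRR U=WYWY F=GBGB D=YWYW B=GBGB
After move 3 (F'): F=BBGG U=WYRR R=WRYR D=OOYW L=OYOW
Query 1: U[2] = R
Query 2: D[1] = O
Query 3: B[2] = G
Query 4: R[3] = R
Query 5: L[2] = O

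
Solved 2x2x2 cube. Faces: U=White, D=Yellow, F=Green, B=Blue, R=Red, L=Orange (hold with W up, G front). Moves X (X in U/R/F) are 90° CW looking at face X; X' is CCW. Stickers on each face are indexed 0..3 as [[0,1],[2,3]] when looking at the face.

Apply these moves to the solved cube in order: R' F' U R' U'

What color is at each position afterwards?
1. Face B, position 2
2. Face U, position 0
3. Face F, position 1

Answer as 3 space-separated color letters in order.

Answer: O Y W

Derivation:
After move 1 (R'): R=RRRR U=WBWB F=GWGW D=YGYG B=YBYB
After move 2 (F'): F=WWGG U=WBRR R=GRYR D=OOYG L=OBOW
After move 3 (U): U=RWRB F=GRGG R=YBYR B=OBYB L=WWOW
After move 4 (R'): R=BRYY U=RYRO F=GWGB D=ORYG B=GBOB
After move 5 (U'): U=YORR F=WWGB R=GWYY B=BROB L=GBOW
Query 1: B[2] = O
Query 2: U[0] = Y
Query 3: F[1] = W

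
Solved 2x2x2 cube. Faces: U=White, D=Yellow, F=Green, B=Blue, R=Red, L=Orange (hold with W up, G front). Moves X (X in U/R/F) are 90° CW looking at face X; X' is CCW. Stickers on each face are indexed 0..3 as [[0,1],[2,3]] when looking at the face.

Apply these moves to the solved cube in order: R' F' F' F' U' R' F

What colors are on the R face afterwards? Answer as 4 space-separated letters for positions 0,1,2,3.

After move 1 (R'): R=RRRR U=WBWB F=GWGW D=YGYG B=YBYB
After move 2 (F'): F=WWGG U=WBRR R=GRYR D=OOYG L=OBOW
After move 3 (F'): F=WGWG U=WBGY R=OROR D=BWYG L=OROR
After move 4 (F'): F=GGWW U=WBOO R=WRBR D=RRYG L=OYOG
After move 5 (U'): U=BOWO F=OYWW R=GGBR B=WRYB L=YBOG
After move 6 (R'): R=GRGB U=BYWW F=OOWO D=RYYW B=GRRB
After move 7 (F): F=WOOO U=BYGB R=WRWB D=GGYW L=YROY
Query: R face = WRWB

Answer: W R W B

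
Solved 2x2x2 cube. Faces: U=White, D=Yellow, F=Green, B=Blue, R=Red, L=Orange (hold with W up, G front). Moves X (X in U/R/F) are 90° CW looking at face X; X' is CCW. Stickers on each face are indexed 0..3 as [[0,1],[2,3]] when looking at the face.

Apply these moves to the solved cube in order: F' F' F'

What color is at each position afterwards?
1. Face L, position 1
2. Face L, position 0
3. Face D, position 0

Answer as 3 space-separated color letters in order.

After move 1 (F'): F=GGGG U=WWRR R=YRYR D=OOYY L=OWOW
After move 2 (F'): F=GGGG U=WWYY R=OROR D=WWYY L=OROR
After move 3 (F'): F=GGGG U=WWOO R=WRWR D=RRYY L=OYOY
Query 1: L[1] = Y
Query 2: L[0] = O
Query 3: D[0] = R

Answer: Y O R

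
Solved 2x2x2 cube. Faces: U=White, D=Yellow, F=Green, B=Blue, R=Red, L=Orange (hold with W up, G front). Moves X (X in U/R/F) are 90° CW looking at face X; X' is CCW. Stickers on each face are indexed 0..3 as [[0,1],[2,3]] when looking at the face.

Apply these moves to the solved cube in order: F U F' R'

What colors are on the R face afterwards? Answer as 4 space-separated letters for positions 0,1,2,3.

After move 1 (F): F=GGGG U=WWOO R=WRWR D=RRYY L=OYOY
After move 2 (U): U=OWOW F=WRGG R=BBWR B=OYBB L=GGOY
After move 3 (F'): F=RGWG U=OWBW R=RBRR D=GYYY L=GWOO
After move 4 (R'): R=BRRR U=OBBO F=RWWW D=GGYG B=YYYB
Query: R face = BRRR

Answer: B R R R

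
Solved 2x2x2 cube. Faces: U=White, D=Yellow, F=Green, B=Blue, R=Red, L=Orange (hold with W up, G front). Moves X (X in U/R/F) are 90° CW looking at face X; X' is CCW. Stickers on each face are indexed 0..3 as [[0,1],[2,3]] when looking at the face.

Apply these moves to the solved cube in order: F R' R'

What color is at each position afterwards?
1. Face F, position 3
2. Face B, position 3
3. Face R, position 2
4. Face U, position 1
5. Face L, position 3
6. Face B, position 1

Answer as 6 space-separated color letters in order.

Answer: B B R R Y B

Derivation:
After move 1 (F): F=GGGG U=WWOO R=WRWR D=RRYY L=OYOY
After move 2 (R'): R=RRWW U=WBOB F=GWGO D=RGYG B=YBRB
After move 3 (R'): R=RWRW U=WROY F=GBGB D=RWYO B=GBGB
Query 1: F[3] = B
Query 2: B[3] = B
Query 3: R[2] = R
Query 4: U[1] = R
Query 5: L[3] = Y
Query 6: B[1] = B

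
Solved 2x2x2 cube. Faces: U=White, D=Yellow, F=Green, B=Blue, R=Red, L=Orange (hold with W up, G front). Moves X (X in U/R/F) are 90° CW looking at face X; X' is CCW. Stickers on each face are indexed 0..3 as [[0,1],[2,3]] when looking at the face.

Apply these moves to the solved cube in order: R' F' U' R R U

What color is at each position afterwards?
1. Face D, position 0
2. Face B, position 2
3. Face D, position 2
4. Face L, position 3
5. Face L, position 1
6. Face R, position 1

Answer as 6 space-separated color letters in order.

After move 1 (R'): R=RRRR U=WBWB F=GWGW D=YGYG B=YBYB
After move 2 (F'): F=WWGG U=WBRR R=GRYR D=OOYG L=OBOW
After move 3 (U'): U=BRWR F=OBGG R=WWYR B=GRYB L=YBOW
After move 4 (R): R=YWRW U=BBWG F=OOGG D=OYYG B=RRRB
After move 5 (R): R=RYWW U=BOWG F=OYGG D=ORYR B=GRBB
After move 6 (U): U=WBGO F=RYGG R=GRWW B=YBBB L=OYOW
Query 1: D[0] = O
Query 2: B[2] = B
Query 3: D[2] = Y
Query 4: L[3] = W
Query 5: L[1] = Y
Query 6: R[1] = R

Answer: O B Y W Y R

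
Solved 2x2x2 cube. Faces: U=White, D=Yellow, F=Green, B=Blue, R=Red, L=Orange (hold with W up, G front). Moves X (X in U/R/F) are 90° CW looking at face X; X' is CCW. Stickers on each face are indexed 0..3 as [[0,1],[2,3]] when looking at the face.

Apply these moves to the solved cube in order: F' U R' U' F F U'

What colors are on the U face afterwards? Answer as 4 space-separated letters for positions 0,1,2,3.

Answer: O O B R

Derivation:
After move 1 (F'): F=GGGG U=WWRR R=YRYR D=OOYY L=OWOW
After move 2 (U): U=RWRW F=YRGG R=BBYR B=OWBB L=GGOW
After move 3 (R'): R=BRBY U=RBRO F=YWGW D=ORYG B=YWOB
After move 4 (U'): U=BORR F=GGGW R=YWBY B=BROB L=YWOW
After move 5 (F): F=GGWG U=BOWW R=RWRY D=BYYG L=YOOR
After move 6 (F): F=WGGG U=BORO R=WWWY D=RRYG L=YBOY
After move 7 (U'): U=OOBR F=YBGG R=WGWY B=WWOB L=BROY
Query: U face = OOBR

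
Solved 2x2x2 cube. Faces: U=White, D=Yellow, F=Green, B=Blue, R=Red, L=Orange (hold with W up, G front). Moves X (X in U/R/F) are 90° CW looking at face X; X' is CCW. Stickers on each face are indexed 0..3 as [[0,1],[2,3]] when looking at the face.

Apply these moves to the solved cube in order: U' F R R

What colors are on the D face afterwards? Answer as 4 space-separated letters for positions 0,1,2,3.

After move 1 (U'): U=WWWW F=OOGG R=GGRR B=RRBB L=BBOO
After move 2 (F): F=GOGO U=WWOB R=WGWR D=RGYY L=BYOY
After move 3 (R): R=WWRG U=WOOO F=GGGY D=RBYR B=BRWB
After move 4 (R): R=RWGW U=WGOY F=GBGR D=RWYB B=OROB
Query: D face = RWYB

Answer: R W Y B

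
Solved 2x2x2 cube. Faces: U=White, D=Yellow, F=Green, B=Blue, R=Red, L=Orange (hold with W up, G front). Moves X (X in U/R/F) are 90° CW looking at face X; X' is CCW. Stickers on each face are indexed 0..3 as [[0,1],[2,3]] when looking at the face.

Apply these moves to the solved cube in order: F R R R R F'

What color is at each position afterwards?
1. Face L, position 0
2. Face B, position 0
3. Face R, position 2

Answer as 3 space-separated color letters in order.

Answer: O B R

Derivation:
After move 1 (F): F=GGGG U=WWOO R=WRWR D=RRYY L=OYOY
After move 2 (R): R=WWRR U=WGOG F=GRGY D=RBYB B=OBWB
After move 3 (R): R=RWRW U=WROY F=GBGB D=RWYO B=GBGB
After move 4 (R): R=RRWW U=WBOB F=GWGO D=RGYG B=YBRB
After move 5 (R): R=WRWR U=WWOO F=GGGG D=RRYY B=BBBB
After move 6 (F'): F=GGGG U=WWWW R=RRRR D=YYYY L=OOOO
Query 1: L[0] = O
Query 2: B[0] = B
Query 3: R[2] = R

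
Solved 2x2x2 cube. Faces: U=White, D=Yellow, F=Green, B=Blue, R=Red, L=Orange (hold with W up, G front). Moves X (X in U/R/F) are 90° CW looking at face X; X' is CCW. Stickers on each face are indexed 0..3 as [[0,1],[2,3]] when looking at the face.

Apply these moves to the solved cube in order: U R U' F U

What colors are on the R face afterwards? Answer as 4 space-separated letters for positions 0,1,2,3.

After move 1 (U): U=WWWW F=RRGG R=BBRR B=OOBB L=GGOO
After move 2 (R): R=RBRB U=WRWG F=RYGY D=YBYO B=WOWB
After move 3 (U'): U=RGWW F=GGGY R=RYRB B=RBWB L=WOOO
After move 4 (F): F=GGYG U=RGOO R=WYWB D=RRYO L=WYOB
After move 5 (U): U=OROG F=WYYG R=RBWB B=WYWB L=GGOB
Query: R face = RBWB

Answer: R B W B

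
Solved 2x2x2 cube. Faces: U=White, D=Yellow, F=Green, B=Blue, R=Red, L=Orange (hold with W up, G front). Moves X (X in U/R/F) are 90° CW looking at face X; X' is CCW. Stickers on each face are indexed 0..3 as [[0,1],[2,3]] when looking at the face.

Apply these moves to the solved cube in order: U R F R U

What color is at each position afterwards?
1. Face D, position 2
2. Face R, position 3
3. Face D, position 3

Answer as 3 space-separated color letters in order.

After move 1 (U): U=WWWW F=RRGG R=BBRR B=OOBB L=GGOO
After move 2 (R): R=RBRB U=WRWG F=RYGY D=YBYO B=WOWB
After move 3 (F): F=GRYY U=WROG R=WBGB D=RRYO L=GYOB
After move 4 (R): R=GWBB U=WROY F=GRYO D=RWYW B=GORB
After move 5 (U): U=OWYR F=GWYO R=GOBB B=GYRB L=GROB
Query 1: D[2] = Y
Query 2: R[3] = B
Query 3: D[3] = W

Answer: Y B W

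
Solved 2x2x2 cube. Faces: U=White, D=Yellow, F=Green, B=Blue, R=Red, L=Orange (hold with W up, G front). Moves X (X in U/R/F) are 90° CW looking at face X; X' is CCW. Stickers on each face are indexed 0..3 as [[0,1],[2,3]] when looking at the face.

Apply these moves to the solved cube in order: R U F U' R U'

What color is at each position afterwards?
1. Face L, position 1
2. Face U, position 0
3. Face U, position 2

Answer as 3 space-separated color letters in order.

Answer: B Y W

Derivation:
After move 1 (R): R=RRRR U=WGWG F=GYGY D=YBYB B=WBWB
After move 2 (U): U=WWGG F=RRGY R=WBRR B=OOWB L=GYOO
After move 3 (F): F=GRYR U=WWOY R=GBGR D=RWYB L=GYOB
After move 4 (U'): U=WYWO F=GYYR R=GRGR B=GBWB L=OOOB
After move 5 (R): R=GGRR U=WYWR F=GWYB D=RWYG B=OBYB
After move 6 (U'): U=YRWW F=OOYB R=GWRR B=GGYB L=OBOB
Query 1: L[1] = B
Query 2: U[0] = Y
Query 3: U[2] = W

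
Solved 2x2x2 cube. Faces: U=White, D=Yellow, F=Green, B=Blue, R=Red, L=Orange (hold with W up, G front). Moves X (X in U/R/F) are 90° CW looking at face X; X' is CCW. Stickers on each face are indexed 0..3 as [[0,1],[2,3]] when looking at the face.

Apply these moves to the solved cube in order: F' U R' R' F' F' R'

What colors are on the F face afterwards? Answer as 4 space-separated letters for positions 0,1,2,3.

Answer: O O B O

Derivation:
After move 1 (F'): F=GGGG U=WWRR R=YRYR D=OOYY L=OWOW
After move 2 (U): U=RWRW F=YRGG R=BBYR B=OWBB L=GGOW
After move 3 (R'): R=BRBY U=RBRO F=YWGW D=ORYG B=YWOB
After move 4 (R'): R=RYBB U=RORY F=YBGO D=OWYW B=GWRB
After move 5 (F'): F=BOYG U=RORB R=WYOB D=GWYW L=GYOR
After move 6 (F'): F=OGBY U=ROWO R=WYGB D=YRYW L=GBOR
After move 7 (R'): R=YBWG U=RRWG F=OOBO D=YGYY B=WWRB
Query: F face = OOBO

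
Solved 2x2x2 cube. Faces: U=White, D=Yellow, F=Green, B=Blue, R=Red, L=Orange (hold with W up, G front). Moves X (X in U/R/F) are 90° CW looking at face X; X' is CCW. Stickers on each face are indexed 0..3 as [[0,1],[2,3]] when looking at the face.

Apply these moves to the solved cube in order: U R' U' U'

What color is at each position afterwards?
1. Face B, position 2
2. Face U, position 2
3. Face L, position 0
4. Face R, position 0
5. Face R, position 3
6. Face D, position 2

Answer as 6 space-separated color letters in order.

After move 1 (U): U=WWWW F=RRGG R=BBRR B=OOBB L=GGOO
After move 2 (R'): R=BRBR U=WBWO F=RWGW D=YRYG B=YOYB
After move 3 (U'): U=BOWW F=GGGW R=RWBR B=BRYB L=YOOO
After move 4 (U'): U=OWBW F=YOGW R=GGBR B=RWYB L=BROO
Query 1: B[2] = Y
Query 2: U[2] = B
Query 3: L[0] = B
Query 4: R[0] = G
Query 5: R[3] = R
Query 6: D[2] = Y

Answer: Y B B G R Y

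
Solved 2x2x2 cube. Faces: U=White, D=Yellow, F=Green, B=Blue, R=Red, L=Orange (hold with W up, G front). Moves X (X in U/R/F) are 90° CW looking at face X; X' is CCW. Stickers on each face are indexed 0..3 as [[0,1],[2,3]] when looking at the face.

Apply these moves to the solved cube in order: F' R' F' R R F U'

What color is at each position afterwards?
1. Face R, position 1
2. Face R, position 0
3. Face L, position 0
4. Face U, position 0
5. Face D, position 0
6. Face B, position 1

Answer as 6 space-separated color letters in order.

Answer: W G G W R O

Derivation:
After move 1 (F'): F=GGGG U=WWRR R=YRYR D=OOYY L=OWOW
After move 2 (R'): R=RRYY U=WBRB F=GWGR D=OGYG B=YBOB
After move 3 (F'): F=WRGG U=WBRY R=GROY D=WWYG L=OBOR
After move 4 (R): R=OGYR U=WRRG F=WWGG D=WOYY B=YBBB
After move 5 (R): R=YORG U=WWRG F=WOGY D=WBYY B=GBRB
After move 6 (F): F=GWYO U=WWRB R=ROGG D=RYYY L=OWOB
After move 7 (U'): U=WBWR F=OWYO R=GWGG B=RORB L=GBOB
Query 1: R[1] = W
Query 2: R[0] = G
Query 3: L[0] = G
Query 4: U[0] = W
Query 5: D[0] = R
Query 6: B[1] = O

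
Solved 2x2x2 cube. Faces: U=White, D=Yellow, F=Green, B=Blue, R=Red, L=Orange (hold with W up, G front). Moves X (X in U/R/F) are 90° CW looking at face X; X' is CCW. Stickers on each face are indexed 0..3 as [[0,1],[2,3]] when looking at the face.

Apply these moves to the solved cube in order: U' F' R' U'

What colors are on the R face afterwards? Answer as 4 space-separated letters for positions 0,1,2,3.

After move 1 (U'): U=WWWW F=OOGG R=GGRR B=RRBB L=BBOO
After move 2 (F'): F=OGOG U=WWGR R=YGYR D=BOYY L=BWOW
After move 3 (R'): R=GRYY U=WBGR F=OWOR D=BGYG B=YROB
After move 4 (U'): U=BRWG F=BWOR R=OWYY B=GROB L=YROW
Query: R face = OWYY

Answer: O W Y Y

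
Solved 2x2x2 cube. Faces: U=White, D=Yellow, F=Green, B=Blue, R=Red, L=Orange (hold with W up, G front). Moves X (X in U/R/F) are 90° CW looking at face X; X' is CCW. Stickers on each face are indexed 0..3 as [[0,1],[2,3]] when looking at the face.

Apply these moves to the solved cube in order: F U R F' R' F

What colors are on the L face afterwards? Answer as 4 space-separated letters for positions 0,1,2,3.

Answer: G G O Y

Derivation:
After move 1 (F): F=GGGG U=WWOO R=WRWR D=RRYY L=OYOY
After move 2 (U): U=OWOW F=WRGG R=BBWR B=OYBB L=GGOY
After move 3 (R): R=WBRB U=OROG F=WRGY D=RBYO B=WYWB
After move 4 (F'): F=RYWG U=ORWR R=BBRB D=GYYO L=GGOO
After move 5 (R'): R=BBBR U=OWWW F=RRWR D=GYYG B=OYYB
After move 6 (F): F=WRRR U=OWOG R=WBWR D=BBYG L=GGOY
Query: L face = GGOY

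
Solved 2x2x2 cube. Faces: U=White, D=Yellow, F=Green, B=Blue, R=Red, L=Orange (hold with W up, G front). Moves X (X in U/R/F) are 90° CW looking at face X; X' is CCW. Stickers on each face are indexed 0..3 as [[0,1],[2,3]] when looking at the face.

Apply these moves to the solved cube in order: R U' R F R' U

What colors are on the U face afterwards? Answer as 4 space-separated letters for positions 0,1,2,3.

Answer: O G W G

Derivation:
After move 1 (R): R=RRRR U=WGWG F=GYGY D=YBYB B=WBWB
After move 2 (U'): U=GGWW F=OOGY R=GYRR B=RRWB L=WBOO
After move 3 (R): R=RGRY U=GOWY F=OBGB D=YWYR B=WRGB
After move 4 (F): F=GOBB U=GOOB R=WGYY D=RRYR L=WYOW
After move 5 (R'): R=GYWY U=GGOW F=GOBB D=ROYB B=RRRB
After move 6 (U): U=OGWG F=GYBB R=RRWY B=WYRB L=GOOW
Query: U face = OGWG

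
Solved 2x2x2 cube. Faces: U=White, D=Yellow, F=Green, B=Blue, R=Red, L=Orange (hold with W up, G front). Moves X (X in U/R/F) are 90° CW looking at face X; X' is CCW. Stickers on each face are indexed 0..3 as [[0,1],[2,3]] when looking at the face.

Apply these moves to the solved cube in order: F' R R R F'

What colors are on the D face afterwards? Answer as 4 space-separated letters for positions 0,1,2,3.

After move 1 (F'): F=GGGG U=WWRR R=YRYR D=OOYY L=OWOW
After move 2 (R): R=YYRR U=WGRG F=GOGY D=OBYB B=RBWB
After move 3 (R): R=RYRY U=WORY F=GBGB D=OWYR B=GBGB
After move 4 (R): R=RRYY U=WBRB F=GWGR D=OGYG B=YBOB
After move 5 (F'): F=WRGG U=WBRY R=GROY D=WWYG L=OBOR
Query: D face = WWYG

Answer: W W Y G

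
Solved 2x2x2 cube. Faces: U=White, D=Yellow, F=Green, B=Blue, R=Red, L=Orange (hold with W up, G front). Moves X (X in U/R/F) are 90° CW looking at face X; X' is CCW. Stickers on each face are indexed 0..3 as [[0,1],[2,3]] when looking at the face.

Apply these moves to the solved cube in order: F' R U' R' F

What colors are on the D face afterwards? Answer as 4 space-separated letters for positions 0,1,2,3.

After move 1 (F'): F=GGGG U=WWRR R=YRYR D=OOYY L=OWOW
After move 2 (R): R=YYRR U=WGRG F=GOGY D=OBYB B=RBWB
After move 3 (U'): U=GGWR F=OWGY R=GORR B=YYWB L=RBOW
After move 4 (R'): R=ORGR U=GWWY F=OGGR D=OWYY B=BYBB
After move 5 (F): F=GORG U=GWWB R=WRYR D=GOYY L=ROOW
Query: D face = GOYY

Answer: G O Y Y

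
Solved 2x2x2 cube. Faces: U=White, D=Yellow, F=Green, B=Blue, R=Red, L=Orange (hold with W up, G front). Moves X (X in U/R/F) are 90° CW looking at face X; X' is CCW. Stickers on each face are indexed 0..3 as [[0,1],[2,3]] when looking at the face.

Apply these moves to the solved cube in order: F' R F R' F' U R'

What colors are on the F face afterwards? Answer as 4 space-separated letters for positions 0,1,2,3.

After move 1 (F'): F=GGGG U=WWRR R=YRYR D=OOYY L=OWOW
After move 2 (R): R=YYRR U=WGRG F=GOGY D=OBYB B=RBWB
After move 3 (F): F=GGYO U=WGWW R=RYGR D=RYYB L=OOOB
After move 4 (R'): R=YRRG U=WWWR F=GGYW D=RGYO B=BBYB
After move 5 (F'): F=GWGY U=WWYR R=GRRG D=OBYO L=OROW
After move 6 (U): U=YWRW F=GRGY R=BBRG B=ORYB L=GWOW
After move 7 (R'): R=BGBR U=YYRO F=GWGW D=ORYY B=ORBB
Query: F face = GWGW

Answer: G W G W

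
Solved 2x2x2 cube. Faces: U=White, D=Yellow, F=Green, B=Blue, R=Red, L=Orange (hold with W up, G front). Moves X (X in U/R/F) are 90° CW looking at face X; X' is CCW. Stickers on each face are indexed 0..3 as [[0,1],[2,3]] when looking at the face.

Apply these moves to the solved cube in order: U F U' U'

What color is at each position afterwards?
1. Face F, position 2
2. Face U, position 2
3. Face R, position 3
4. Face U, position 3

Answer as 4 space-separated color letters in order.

Answer: G W R W

Derivation:
After move 1 (U): U=WWWW F=RRGG R=BBRR B=OOBB L=GGOO
After move 2 (F): F=GRGR U=WWOG R=WBWR D=RBYY L=GYOY
After move 3 (U'): U=WGWO F=GYGR R=GRWR B=WBBB L=OOOY
After move 4 (U'): U=GOWW F=OOGR R=GYWR B=GRBB L=WBOY
Query 1: F[2] = G
Query 2: U[2] = W
Query 3: R[3] = R
Query 4: U[3] = W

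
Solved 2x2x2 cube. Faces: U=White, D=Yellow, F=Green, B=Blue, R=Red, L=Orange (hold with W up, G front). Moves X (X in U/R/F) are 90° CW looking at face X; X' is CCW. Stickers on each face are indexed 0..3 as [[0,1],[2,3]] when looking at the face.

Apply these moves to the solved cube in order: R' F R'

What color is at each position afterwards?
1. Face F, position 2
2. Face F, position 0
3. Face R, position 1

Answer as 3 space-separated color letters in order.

After move 1 (R'): R=RRRR U=WBWB F=GWGW D=YGYG B=YBYB
After move 2 (F): F=GGWW U=WBOO R=WRBR D=RRYG L=OYOG
After move 3 (R'): R=RRWB U=WYOY F=GBWO D=RGYW B=GBRB
Query 1: F[2] = W
Query 2: F[0] = G
Query 3: R[1] = R

Answer: W G R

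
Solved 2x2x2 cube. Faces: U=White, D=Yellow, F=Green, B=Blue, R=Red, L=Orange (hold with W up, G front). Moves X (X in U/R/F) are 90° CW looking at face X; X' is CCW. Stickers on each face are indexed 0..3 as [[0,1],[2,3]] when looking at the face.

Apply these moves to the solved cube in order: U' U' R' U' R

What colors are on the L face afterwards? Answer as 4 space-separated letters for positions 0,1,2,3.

After move 1 (U'): U=WWWW F=OOGG R=GGRR B=RRBB L=BBOO
After move 2 (U'): U=WWWW F=BBGG R=OORR B=GGBB L=RROO
After move 3 (R'): R=OROR U=WBWG F=BWGW D=YBYG B=YGYB
After move 4 (U'): U=BGWW F=RRGW R=BWOR B=ORYB L=YGOO
After move 5 (R): R=OBRW U=BRWW F=RBGG D=YYYO B=WRGB
Query: L face = YGOO

Answer: Y G O O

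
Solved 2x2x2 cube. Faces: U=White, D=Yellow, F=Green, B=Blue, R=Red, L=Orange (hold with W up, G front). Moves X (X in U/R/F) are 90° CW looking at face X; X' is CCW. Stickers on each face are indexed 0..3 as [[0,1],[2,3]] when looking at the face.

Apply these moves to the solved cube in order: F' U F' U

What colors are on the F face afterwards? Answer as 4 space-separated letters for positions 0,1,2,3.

After move 1 (F'): F=GGGG U=WWRR R=YRYR D=OOYY L=OWOW
After move 2 (U): U=RWRW F=YRGG R=BBYR B=OWBB L=GGOW
After move 3 (F'): F=RGYG U=RWBY R=OBOR D=GWYY L=GWOR
After move 4 (U): U=BRYW F=OBYG R=OWOR B=GWBB L=RGOR
Query: F face = OBYG

Answer: O B Y G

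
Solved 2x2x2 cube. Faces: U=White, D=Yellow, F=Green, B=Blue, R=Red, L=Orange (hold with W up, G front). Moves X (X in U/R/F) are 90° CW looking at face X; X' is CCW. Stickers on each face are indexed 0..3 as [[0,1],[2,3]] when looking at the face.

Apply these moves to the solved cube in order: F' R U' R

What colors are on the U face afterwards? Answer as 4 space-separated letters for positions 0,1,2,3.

Answer: G W W Y

Derivation:
After move 1 (F'): F=GGGG U=WWRR R=YRYR D=OOYY L=OWOW
After move 2 (R): R=YYRR U=WGRG F=GOGY D=OBYB B=RBWB
After move 3 (U'): U=GGWR F=OWGY R=GORR B=YYWB L=RBOW
After move 4 (R): R=RGRO U=GWWY F=OBGB D=OWYY B=RYGB
Query: U face = GWWY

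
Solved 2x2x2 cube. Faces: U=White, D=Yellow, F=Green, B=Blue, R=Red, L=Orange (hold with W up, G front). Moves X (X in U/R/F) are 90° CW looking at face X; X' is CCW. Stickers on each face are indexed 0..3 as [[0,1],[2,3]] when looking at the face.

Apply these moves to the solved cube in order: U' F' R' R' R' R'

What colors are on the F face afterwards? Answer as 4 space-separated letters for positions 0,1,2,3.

Answer: O G O G

Derivation:
After move 1 (U'): U=WWWW F=OOGG R=GGRR B=RRBB L=BBOO
After move 2 (F'): F=OGOG U=WWGR R=YGYR D=BOYY L=BWOW
After move 3 (R'): R=GRYY U=WBGR F=OWOR D=BGYG B=YROB
After move 4 (R'): R=RYGY U=WOGY F=OBOR D=BWYR B=GRGB
After move 5 (R'): R=YYRG U=WGGG F=OOOY D=BBYR B=RRWB
After move 6 (R'): R=YGYR U=WWGR F=OGOG D=BOYY B=RRBB
Query: F face = OGOG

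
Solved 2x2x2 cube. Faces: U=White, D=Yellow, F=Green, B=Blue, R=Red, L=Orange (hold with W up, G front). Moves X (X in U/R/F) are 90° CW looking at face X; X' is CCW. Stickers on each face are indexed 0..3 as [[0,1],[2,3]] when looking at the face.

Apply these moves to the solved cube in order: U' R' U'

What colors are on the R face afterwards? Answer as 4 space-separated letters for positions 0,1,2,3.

Answer: O W G R

Derivation:
After move 1 (U'): U=WWWW F=OOGG R=GGRR B=RRBB L=BBOO
After move 2 (R'): R=GRGR U=WBWR F=OWGW D=YOYG B=YRYB
After move 3 (U'): U=BRWW F=BBGW R=OWGR B=GRYB L=YROO
Query: R face = OWGR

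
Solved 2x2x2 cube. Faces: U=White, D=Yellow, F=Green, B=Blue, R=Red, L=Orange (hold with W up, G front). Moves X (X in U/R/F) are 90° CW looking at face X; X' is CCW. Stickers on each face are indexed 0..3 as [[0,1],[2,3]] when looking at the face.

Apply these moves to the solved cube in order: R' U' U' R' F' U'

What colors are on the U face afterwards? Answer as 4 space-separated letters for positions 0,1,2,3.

After move 1 (R'): R=RRRR U=WBWB F=GWGW D=YGYG B=YBYB
After move 2 (U'): U=BBWW F=OOGW R=GWRR B=RRYB L=YBOO
After move 3 (U'): U=BWBW F=YBGW R=OORR B=GWYB L=RROO
After move 4 (R'): R=OROR U=BYBG F=YWGW D=YBYW B=GWGB
After move 5 (F'): F=WWYG U=BYOO R=BRYR D=ROYW L=RGOB
After move 6 (U'): U=YOBO F=RGYG R=WWYR B=BRGB L=GWOB
Query: U face = YOBO

Answer: Y O B O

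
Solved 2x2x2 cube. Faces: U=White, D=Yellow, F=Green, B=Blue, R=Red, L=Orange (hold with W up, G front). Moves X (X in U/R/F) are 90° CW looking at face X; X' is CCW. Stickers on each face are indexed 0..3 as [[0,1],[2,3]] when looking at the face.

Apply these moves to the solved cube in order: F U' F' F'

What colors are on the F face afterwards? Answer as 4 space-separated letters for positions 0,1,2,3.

After move 1 (F): F=GGGG U=WWOO R=WRWR D=RRYY L=OYOY
After move 2 (U'): U=WOWO F=OYGG R=GGWR B=WRBB L=BBOY
After move 3 (F'): F=YGOG U=WOGW R=RGRR D=BYYY L=BOOW
After move 4 (F'): F=GGYO U=WORR R=YGBR D=OWYY L=BWOG
Query: F face = GGYO

Answer: G G Y O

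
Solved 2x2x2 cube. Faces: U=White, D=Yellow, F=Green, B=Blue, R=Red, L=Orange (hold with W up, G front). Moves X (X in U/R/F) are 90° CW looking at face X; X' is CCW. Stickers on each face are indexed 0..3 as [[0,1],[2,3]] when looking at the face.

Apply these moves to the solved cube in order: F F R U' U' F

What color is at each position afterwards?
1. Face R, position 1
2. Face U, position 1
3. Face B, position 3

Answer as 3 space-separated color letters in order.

After move 1 (F): F=GGGG U=WWOO R=WRWR D=RRYY L=OYOY
After move 2 (F): F=GGGG U=WWYY R=OROR D=WWYY L=OROR
After move 3 (R): R=OORR U=WGYG F=GWGY D=WBYB B=YBWB
After move 4 (U'): U=GGWY F=ORGY R=GWRR B=OOWB L=YBOR
After move 5 (U'): U=GYGW F=YBGY R=ORRR B=GWWB L=OOOR
After move 6 (F): F=GYYB U=GYRO R=GRWR D=ROYB L=OWOB
Query 1: R[1] = R
Query 2: U[1] = Y
Query 3: B[3] = B

Answer: R Y B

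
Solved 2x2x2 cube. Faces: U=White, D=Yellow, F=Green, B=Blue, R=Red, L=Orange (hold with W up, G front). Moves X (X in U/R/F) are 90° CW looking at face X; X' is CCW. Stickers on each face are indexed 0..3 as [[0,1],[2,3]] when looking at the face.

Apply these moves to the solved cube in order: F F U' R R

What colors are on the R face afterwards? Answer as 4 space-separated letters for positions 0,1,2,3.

After move 1 (F): F=GGGG U=WWOO R=WRWR D=RRYY L=OYOY
After move 2 (F): F=GGGG U=WWYY R=OROR D=WWYY L=OROR
After move 3 (U'): U=WYWY F=ORGG R=GGOR B=ORBB L=BBOR
After move 4 (R): R=OGRG U=WRWG F=OWGY D=WBYO B=YRYB
After move 5 (R): R=ROGG U=WWWY F=OBGO D=WYYY B=GRRB
Query: R face = ROGG

Answer: R O G G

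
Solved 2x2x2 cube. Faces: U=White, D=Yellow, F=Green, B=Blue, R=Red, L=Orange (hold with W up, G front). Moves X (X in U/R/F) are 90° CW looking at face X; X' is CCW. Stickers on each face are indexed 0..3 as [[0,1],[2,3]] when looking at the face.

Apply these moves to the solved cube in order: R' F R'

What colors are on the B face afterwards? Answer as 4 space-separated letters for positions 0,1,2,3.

After move 1 (R'): R=RRRR U=WBWB F=GWGW D=YGYG B=YBYB
After move 2 (F): F=GGWW U=WBOO R=WRBR D=RRYG L=OYOG
After move 3 (R'): R=RRWB U=WYOY F=GBWO D=RGYW B=GBRB
Query: B face = GBRB

Answer: G B R B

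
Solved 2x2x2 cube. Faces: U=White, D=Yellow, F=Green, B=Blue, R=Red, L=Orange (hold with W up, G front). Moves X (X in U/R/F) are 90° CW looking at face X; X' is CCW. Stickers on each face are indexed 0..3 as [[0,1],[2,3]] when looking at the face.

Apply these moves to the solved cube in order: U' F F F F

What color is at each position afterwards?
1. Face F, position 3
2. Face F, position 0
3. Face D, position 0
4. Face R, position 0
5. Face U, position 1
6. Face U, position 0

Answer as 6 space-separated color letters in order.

Answer: G O Y G W W

Derivation:
After move 1 (U'): U=WWWW F=OOGG R=GGRR B=RRBB L=BBOO
After move 2 (F): F=GOGO U=WWOB R=WGWR D=RGYY L=BYOY
After move 3 (F): F=GGOO U=WWYY R=OGBR D=WWYY L=BROG
After move 4 (F): F=OGOG U=WWGR R=YGYR D=BOYY L=BWOW
After move 5 (F): F=OOGG U=WWWW R=GGRR D=YYYY L=BBOO
Query 1: F[3] = G
Query 2: F[0] = O
Query 3: D[0] = Y
Query 4: R[0] = G
Query 5: U[1] = W
Query 6: U[0] = W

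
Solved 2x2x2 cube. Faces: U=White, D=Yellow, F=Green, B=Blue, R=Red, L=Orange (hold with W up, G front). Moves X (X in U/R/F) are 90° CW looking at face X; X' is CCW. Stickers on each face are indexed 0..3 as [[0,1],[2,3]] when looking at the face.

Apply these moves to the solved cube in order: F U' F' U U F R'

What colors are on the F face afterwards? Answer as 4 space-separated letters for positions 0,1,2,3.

Answer: O G G G

Derivation:
After move 1 (F): F=GGGG U=WWOO R=WRWR D=RRYY L=OYOY
After move 2 (U'): U=WOWO F=OYGG R=GGWR B=WRBB L=BBOY
After move 3 (F'): F=YGOG U=WOGW R=RGRR D=BYYY L=BOOW
After move 4 (U): U=GWWO F=RGOG R=WRRR B=BOBB L=YGOW
After move 5 (U): U=WGOW F=WROG R=BORR B=YGBB L=RGOW
After move 6 (F): F=OWGR U=WGWG R=OOWR D=RBYY L=RBOY
After move 7 (R'): R=OROW U=WBWY F=OGGG D=RWYR B=YGBB
Query: F face = OGGG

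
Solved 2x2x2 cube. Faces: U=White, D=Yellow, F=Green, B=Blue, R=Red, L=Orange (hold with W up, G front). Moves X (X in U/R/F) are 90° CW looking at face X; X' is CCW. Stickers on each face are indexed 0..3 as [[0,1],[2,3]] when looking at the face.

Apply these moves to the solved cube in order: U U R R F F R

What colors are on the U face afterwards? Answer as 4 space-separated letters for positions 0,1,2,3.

Answer: W G W B

Derivation:
After move 1 (U): U=WWWW F=RRGG R=BBRR B=OOBB L=GGOO
After move 2 (U): U=WWWW F=BBGG R=OORR B=GGBB L=RROO
After move 3 (R): R=RORO U=WBWG F=BYGY D=YBYG B=WGWB
After move 4 (R): R=RROO U=WYWY F=BBGG D=YWYW B=GGBB
After move 5 (F): F=GBGB U=WYOR R=WRYO D=ORYW L=RYOW
After move 6 (F): F=GGBB U=WYWY R=ORRO D=YWYW L=ROOR
After move 7 (R): R=ROOR U=WGWB F=GWBW D=YBYG B=YGYB
Query: U face = WGWB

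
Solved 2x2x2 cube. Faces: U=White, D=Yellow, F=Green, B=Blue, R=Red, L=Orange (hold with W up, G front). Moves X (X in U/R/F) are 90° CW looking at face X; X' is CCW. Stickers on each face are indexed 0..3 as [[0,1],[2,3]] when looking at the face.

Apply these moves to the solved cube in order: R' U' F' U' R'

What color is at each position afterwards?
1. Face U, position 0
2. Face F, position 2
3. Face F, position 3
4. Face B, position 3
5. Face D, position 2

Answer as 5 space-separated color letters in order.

Answer: B O G B Y

Derivation:
After move 1 (R'): R=RRRR U=WBWB F=GWGW D=YGYG B=YBYB
After move 2 (U'): U=BBWW F=OOGW R=GWRR B=RRYB L=YBOO
After move 3 (F'): F=OWOG U=BBGR R=GWYR D=BOYG L=YWOW
After move 4 (U'): U=BRBG F=YWOG R=OWYR B=GWYB L=RROW
After move 5 (R'): R=WROY U=BYBG F=YROG D=BWYG B=GWOB
Query 1: U[0] = B
Query 2: F[2] = O
Query 3: F[3] = G
Query 4: B[3] = B
Query 5: D[2] = Y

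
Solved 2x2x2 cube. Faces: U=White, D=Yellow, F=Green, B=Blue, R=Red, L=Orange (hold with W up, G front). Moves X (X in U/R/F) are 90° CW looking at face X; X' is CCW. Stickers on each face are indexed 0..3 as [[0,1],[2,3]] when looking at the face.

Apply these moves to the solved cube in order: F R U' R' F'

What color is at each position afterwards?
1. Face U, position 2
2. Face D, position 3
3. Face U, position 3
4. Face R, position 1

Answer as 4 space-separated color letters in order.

Answer: R Y G R

Derivation:
After move 1 (F): F=GGGG U=WWOO R=WRWR D=RRYY L=OYOY
After move 2 (R): R=WWRR U=WGOG F=GRGY D=RBYB B=OBWB
After move 3 (U'): U=GGWO F=OYGY R=GRRR B=WWWB L=OBOY
After move 4 (R'): R=RRGR U=GWWW F=OGGO D=RYYY B=BWBB
After move 5 (F'): F=GOOG U=GWRG R=YRRR D=BYYY L=OWOW
Query 1: U[2] = R
Query 2: D[3] = Y
Query 3: U[3] = G
Query 4: R[1] = R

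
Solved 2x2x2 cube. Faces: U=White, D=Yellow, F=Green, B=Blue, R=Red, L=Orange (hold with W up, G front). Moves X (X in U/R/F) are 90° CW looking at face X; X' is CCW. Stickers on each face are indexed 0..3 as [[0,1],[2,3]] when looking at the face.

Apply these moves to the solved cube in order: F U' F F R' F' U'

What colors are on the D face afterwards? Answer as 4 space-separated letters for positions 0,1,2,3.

After move 1 (F): F=GGGG U=WWOO R=WRWR D=RRYY L=OYOY
After move 2 (U'): U=WOWO F=OYGG R=GGWR B=WRBB L=BBOY
After move 3 (F): F=GOGY U=WOYB R=WGOR D=WGYY L=BROR
After move 4 (F): F=GGYO U=WORR R=YGBR D=OWYY L=BWOG
After move 5 (R'): R=GRYB U=WBRW F=GOYR D=OGYO B=YRWB
After move 6 (F'): F=ORGY U=WBGY R=GROB D=WGYO L=BWOR
After move 7 (U'): U=BYWG F=BWGY R=OROB B=GRWB L=YROR
Query: D face = WGYO

Answer: W G Y O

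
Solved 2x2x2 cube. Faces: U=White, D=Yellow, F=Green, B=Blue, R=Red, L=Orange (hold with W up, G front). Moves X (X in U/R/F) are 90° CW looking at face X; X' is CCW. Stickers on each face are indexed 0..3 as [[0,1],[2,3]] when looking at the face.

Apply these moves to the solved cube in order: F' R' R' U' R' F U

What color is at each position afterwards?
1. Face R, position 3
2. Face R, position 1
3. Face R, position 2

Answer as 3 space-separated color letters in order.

Answer: R Y R

Derivation:
After move 1 (F'): F=GGGG U=WWRR R=YRYR D=OOYY L=OWOW
After move 2 (R'): R=RRYY U=WBRB F=GWGR D=OGYG B=YBOB
After move 3 (R'): R=RYRY U=WORY F=GBGB D=OWYR B=GBGB
After move 4 (U'): U=OYWR F=OWGB R=GBRY B=RYGB L=GBOW
After move 5 (R'): R=BYGR U=OGWR F=OYGR D=OWYB B=RYWB
After move 6 (F): F=GORY U=OGWB R=WYRR D=GBYB L=GOOW
After move 7 (U): U=WOBG F=WYRY R=RYRR B=GOWB L=GOOW
Query 1: R[3] = R
Query 2: R[1] = Y
Query 3: R[2] = R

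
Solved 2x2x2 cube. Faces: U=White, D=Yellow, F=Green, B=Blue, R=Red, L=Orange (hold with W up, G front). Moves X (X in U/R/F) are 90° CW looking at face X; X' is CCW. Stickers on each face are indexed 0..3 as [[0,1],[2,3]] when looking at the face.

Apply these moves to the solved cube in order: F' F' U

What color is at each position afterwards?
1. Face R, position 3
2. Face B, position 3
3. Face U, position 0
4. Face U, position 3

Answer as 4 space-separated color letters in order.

Answer: R B Y W

Derivation:
After move 1 (F'): F=GGGG U=WWRR R=YRYR D=OOYY L=OWOW
After move 2 (F'): F=GGGG U=WWYY R=OROR D=WWYY L=OROR
After move 3 (U): U=YWYW F=ORGG R=BBOR B=ORBB L=GGOR
Query 1: R[3] = R
Query 2: B[3] = B
Query 3: U[0] = Y
Query 4: U[3] = W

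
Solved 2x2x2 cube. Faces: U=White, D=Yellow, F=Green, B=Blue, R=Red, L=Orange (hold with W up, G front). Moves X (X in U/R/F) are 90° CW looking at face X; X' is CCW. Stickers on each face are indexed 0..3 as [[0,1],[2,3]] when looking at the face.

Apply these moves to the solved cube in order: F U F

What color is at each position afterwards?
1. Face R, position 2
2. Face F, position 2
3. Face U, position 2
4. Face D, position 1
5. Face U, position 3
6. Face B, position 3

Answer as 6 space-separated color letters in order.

Answer: W G Y B G B

Derivation:
After move 1 (F): F=GGGG U=WWOO R=WRWR D=RRYY L=OYOY
After move 2 (U): U=OWOW F=WRGG R=BBWR B=OYBB L=GGOY
After move 3 (F): F=GWGR U=OWYG R=OBWR D=WBYY L=GROR
Query 1: R[2] = W
Query 2: F[2] = G
Query 3: U[2] = Y
Query 4: D[1] = B
Query 5: U[3] = G
Query 6: B[3] = B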